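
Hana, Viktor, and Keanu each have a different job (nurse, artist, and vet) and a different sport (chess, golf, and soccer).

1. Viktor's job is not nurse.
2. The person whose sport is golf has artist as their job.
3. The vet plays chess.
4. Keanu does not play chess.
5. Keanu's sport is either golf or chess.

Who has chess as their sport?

Viktor

With clues 1–4, Keanu is impossible for the one with sport chess.
With clues 1–5, Hana is impossible for the one with sport chess.
That leaves Viktor.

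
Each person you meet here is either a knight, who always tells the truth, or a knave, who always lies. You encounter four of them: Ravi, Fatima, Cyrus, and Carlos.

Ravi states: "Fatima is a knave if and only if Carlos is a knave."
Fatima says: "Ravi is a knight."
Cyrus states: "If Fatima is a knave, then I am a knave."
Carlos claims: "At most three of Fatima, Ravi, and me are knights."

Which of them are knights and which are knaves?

Ravi: knight, Fatima: knight, Cyrus: knight, Carlos: knight

Regardless of anyone's role, Carlos's statement is true, so Carlos is a knight.
Consider Ravi. Suppose Ravi is a knave.
Then no assignment of the remaining roles makes every statement match its speaker's type — contradiction.
So Ravi is a knight.
With that fixed, Fatima's statement is true, so Fatima is a knight.
With that fixed, Cyrus's statement is true, so Cyrus is a knight.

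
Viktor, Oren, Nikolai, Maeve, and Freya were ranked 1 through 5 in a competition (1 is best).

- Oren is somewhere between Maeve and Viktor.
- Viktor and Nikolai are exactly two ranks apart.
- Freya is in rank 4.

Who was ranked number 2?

With clues 1–3, Freya, Maeve, Nikolai, and Viktor are ruled out for rank 2.
So rank 2 is Oren.

Oren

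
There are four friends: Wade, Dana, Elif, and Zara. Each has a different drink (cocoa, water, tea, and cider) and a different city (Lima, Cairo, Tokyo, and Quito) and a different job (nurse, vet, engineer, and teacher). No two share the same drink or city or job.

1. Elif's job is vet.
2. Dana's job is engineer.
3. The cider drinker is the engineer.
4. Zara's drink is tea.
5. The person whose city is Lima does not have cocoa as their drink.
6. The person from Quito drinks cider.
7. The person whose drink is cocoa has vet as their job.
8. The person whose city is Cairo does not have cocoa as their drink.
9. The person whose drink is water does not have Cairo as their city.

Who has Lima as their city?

Wade

With clues 1–6, Dana is impossible for the one with city Lima.
With clues 1–7, Elif is impossible for the one with city Lima.
With clues 1–9, Zara is impossible for the one with city Lima.
That leaves Wade.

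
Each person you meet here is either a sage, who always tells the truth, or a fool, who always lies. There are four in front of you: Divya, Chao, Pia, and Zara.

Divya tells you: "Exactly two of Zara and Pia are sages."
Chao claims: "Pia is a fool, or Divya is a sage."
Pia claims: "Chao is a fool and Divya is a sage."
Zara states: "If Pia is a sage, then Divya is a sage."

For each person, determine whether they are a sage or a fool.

Consider Divya. Suppose Divya is a sage.
Then no assignment of the remaining roles makes every statement match its speaker's type — contradiction.
So Divya is a fool.
With that fixed, Pia's statement is false, so Pia is a fool.
With that fixed, Zara's statement is true, so Zara is a sage.
With that fixed, Chao's statement is true, so Chao is a sage.

Divya: fool, Chao: sage, Pia: fool, Zara: sage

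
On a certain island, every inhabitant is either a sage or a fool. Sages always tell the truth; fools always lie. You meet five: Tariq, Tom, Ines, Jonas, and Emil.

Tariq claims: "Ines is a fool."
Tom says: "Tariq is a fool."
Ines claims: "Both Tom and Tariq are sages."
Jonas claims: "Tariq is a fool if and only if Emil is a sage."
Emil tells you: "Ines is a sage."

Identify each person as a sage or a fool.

Consider Tariq. Suppose Tariq is a fool.
Then no assignment of the remaining roles makes every statement match its speaker's type — contradiction.
So Tariq is a sage.
With that fixed, Tom's statement is false, so Tom is a fool.
With that fixed, Ines's statement is false, so Ines is a fool.
With that fixed, Emil's statement is false, so Emil is a fool.
With that fixed, Jonas's statement is true, so Jonas is a sage.

Tariq: sage, Tom: fool, Ines: fool, Jonas: sage, Emil: fool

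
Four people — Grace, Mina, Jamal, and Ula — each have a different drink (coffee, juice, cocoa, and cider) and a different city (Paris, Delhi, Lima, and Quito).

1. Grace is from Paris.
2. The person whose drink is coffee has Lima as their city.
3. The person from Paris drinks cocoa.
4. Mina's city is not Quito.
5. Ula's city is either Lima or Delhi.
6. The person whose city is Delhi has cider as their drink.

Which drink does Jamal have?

juice

With clues 1–3, cocoa is impossible for Jamal's drink.
With clues 1–5, coffee is impossible for Jamal's drink.
With clues 1–6, cider is impossible for Jamal's drink.
That leaves juice.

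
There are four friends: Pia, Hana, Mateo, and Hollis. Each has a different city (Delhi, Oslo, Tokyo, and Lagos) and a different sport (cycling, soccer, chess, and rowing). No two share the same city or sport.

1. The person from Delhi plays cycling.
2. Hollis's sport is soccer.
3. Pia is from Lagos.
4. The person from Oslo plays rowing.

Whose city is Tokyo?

With clues 1–3, Pia is impossible for the one with city Tokyo.
With clues 1–4, Hana and Mateo are impossible for the one with city Tokyo.
That leaves Hollis.

Hollis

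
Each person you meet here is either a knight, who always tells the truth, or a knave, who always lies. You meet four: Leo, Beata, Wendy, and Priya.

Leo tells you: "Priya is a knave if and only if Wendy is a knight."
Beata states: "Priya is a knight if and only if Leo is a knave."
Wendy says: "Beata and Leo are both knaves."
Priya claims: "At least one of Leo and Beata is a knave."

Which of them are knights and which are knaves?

Leo: knight, Beata: knave, Wendy: knave, Priya: knight

Consider Leo. Suppose Leo is a knave.
Then no assignment of the remaining roles makes every statement match its speaker's type — contradiction.
So Leo is a knight.
With that fixed, Wendy's statement is false, so Wendy is a knave.
Consider Beata. Suppose Beata is a knight.
Then no assignment of the remaining roles makes every statement match its speaker's type — contradiction.
So Beata is a knave.
With that fixed, Priya's statement is true, so Priya is a knight.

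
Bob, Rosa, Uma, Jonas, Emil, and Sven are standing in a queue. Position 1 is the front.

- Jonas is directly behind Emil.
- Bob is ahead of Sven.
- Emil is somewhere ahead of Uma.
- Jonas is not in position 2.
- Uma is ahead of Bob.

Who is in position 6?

With clue 1, Emil is ruled out for position 6.
With clues 1–2, Bob is ruled out for position 6.
With clues 1–3, Jonas is ruled out for position 6.
With clues 1–5, Rosa and Uma are ruled out for position 6.
So position 6 is Sven.

Sven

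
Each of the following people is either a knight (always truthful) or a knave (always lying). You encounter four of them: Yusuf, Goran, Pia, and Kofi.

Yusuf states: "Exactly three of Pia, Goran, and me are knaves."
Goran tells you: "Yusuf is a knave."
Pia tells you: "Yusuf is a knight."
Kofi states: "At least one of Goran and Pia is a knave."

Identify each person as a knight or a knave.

Yusuf: knave, Goran: knight, Pia: knave, Kofi: knight

Consider Yusuf. Suppose Yusuf is a knight.
Then Yusuf's own statement would have to be true, but it can't be — contradiction.
So Yusuf is a knave.
With that fixed, Goran's statement is true, so Goran is a knight.
With that fixed, Pia's statement is false, so Pia is a knave.
With that fixed, Kofi's statement is true, so Kofi is a knight.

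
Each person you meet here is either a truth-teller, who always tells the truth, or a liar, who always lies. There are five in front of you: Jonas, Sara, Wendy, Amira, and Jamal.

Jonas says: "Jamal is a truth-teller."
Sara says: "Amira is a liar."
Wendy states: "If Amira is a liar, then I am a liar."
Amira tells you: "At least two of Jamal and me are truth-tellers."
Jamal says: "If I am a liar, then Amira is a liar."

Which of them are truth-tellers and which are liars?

Consider Jonas. Suppose Jonas is a liar.
Then no assignment of the remaining roles makes every statement match its speaker's type — contradiction.
So Jonas is a truth-teller.
Consider Sara. Suppose Sara is a truth-teller.
Then no assignment of the remaining roles makes every statement match its speaker's type — contradiction.
So Sara is a liar.
Consider Wendy. Suppose Wendy is a liar.
Then Wendy's own statement would have to be false, but it can't be — contradiction.
So Wendy is a truth-teller.
Consider Amira. Suppose Amira is a liar.
Then Sara's statement comes out true, contradicting Sara being a liar.
So Amira is a truth-teller.
Consider Jamal. Suppose Jamal is a liar.
Then Jonas's statement comes out false, contradicting Jonas being a truth-teller.
So Jamal is a truth-teller.

Jonas: truth-teller, Sara: liar, Wendy: truth-teller, Amira: truth-teller, Jamal: truth-teller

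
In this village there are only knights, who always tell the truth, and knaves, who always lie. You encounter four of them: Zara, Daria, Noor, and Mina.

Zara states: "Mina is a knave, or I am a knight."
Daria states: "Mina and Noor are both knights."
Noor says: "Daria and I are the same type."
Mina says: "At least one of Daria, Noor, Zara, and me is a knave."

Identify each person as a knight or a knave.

Consider Zara. Suppose Zara is a knight.
Then no assignment of the remaining roles makes every statement match its speaker's type — contradiction.
So Zara is a knave.
With that fixed, Mina's statement is true, so Mina is a knight.
Consider Daria. Suppose Daria is a knave.
Then whichever role Noor has, Noor's statement has the wrong truth value — contradiction.
So Daria is a knight.
Consider Noor. Suppose Noor is a knave.
Then Daria's statement comes out false, contradicting Daria being a knight.
So Noor is a knight.

Zara: knave, Daria: knight, Noor: knight, Mina: knight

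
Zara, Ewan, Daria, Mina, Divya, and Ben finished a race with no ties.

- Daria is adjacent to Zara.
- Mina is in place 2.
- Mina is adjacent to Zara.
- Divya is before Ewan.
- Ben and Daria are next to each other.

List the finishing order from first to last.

From clues 1–2: Mina → place 2.
From clues 1–3: Zara → place 3, Daria → place 4.
From clues 1–4: Ewan is in {5,6}.
From clues 1–5: Divya → place 1, Ben → place 5, Ewan → place 6.

Divya, Mina, Zara, Daria, Ben, Ewan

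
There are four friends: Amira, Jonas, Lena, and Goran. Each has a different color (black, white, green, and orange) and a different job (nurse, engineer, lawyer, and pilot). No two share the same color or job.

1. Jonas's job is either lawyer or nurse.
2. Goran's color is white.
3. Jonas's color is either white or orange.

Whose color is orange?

Jonas

With clues 1–2, Goran is impossible for the one with color orange.
With clues 1–3, Amira and Lena are impossible for the one with color orange.
That leaves Jonas.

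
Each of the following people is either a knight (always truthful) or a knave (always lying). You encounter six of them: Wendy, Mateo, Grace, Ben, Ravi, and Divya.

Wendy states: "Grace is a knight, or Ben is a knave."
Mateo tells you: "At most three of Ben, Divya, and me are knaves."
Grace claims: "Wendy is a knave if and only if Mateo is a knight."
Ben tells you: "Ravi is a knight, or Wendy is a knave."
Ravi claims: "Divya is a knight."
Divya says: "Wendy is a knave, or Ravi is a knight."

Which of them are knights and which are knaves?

Wendy: knight, Mateo: knight, Grace: knave, Ben: knave, Ravi: knave, Divya: knave

Regardless of anyone's role, Mateo's statement is true, so Mateo is a knight.
Consider Wendy. Suppose Wendy is a knave.
Then no assignment of the remaining roles makes every statement match its speaker's type — contradiction.
So Wendy is a knight.
With that fixed, Grace's statement is false, so Grace is a knave.
Consider Ben. Suppose Ben is a knight.
Then Wendy's statement comes out false, contradicting Wendy being a knight.
So Ben is a knave.
Consider Ravi. Suppose Ravi is a knight.
Then Ben's statement comes out true, contradicting Ben being a knave.
So Ravi is a knave.
With that fixed, Divya's statement is false, so Divya is a knave.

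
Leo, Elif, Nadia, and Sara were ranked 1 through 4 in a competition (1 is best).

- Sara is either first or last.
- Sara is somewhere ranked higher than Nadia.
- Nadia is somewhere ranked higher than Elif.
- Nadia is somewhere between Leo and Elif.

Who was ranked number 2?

Leo

With clue 1, Sara is ruled out for rank 2.
With clues 1–3, Elif is ruled out for rank 2.
With clues 1–4, Nadia is ruled out for rank 2.
So rank 2 is Leo.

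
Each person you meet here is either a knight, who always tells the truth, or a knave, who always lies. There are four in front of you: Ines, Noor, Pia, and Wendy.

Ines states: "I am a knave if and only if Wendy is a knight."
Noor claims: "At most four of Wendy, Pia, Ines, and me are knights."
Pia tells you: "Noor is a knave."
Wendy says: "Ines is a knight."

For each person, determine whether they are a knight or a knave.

Regardless of anyone's role, Noor's statement is true, so Noor is a knight.
With that fixed, Pia's statement is false, so Pia is a knave.
Consider Ines. Suppose Ines is a knight.
Then no assignment of the remaining roles makes every statement match its speaker's type — contradiction.
So Ines is a knave.
With that fixed, Wendy's statement is false, so Wendy is a knave.

Ines: knave, Noor: knight, Pia: knave, Wendy: knave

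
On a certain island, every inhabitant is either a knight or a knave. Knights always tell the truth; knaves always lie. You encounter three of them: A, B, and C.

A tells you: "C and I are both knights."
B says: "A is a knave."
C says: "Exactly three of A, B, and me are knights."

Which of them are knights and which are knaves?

Consider A. Suppose A is a knight.
Then no assignment of the remaining roles makes every statement match its speaker's type — contradiction.
So A is a knave.
With that fixed, B's statement is true, so B is a knight.
With that fixed, C's statement is false, so C is a knave.

A: knave, B: knight, C: knave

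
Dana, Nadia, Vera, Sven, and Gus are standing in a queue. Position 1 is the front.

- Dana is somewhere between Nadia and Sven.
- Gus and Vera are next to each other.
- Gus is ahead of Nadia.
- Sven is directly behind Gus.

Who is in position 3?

With clues 1–2, Dana is ruled out for position 3.
With clues 1–4, Gus, Nadia, and Vera are ruled out for position 3.
So position 3 is Sven.

Sven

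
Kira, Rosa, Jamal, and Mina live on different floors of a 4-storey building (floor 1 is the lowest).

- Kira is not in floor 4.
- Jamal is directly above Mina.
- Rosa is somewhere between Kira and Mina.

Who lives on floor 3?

Mina

With clues 1–2, Rosa is ruled out for floor 3.
With clues 1–3, Jamal and Kira are ruled out for floor 3.
So floor 3 is Mina.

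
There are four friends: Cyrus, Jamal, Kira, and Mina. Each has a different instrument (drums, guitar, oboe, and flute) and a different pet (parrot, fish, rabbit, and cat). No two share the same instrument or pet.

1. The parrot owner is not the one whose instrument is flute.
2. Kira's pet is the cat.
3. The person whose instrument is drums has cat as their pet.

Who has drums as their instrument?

Kira

With clues 1–3, Cyrus, Jamal, and Mina are impossible for the one with instrument drums.
That leaves Kira.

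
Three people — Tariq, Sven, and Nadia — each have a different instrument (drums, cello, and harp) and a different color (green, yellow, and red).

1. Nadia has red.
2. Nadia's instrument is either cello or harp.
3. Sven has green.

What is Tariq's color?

Clue 1 rules out red for Tariq's color.
With clues 1–3, green is impossible for Tariq's color.
That leaves yellow.

yellow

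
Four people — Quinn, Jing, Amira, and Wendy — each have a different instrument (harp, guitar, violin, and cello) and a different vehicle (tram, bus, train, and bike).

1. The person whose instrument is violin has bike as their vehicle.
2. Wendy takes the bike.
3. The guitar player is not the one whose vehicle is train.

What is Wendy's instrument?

With clues 1–2, cello, guitar, and harp are impossible for Wendy's instrument.
That leaves violin.

violin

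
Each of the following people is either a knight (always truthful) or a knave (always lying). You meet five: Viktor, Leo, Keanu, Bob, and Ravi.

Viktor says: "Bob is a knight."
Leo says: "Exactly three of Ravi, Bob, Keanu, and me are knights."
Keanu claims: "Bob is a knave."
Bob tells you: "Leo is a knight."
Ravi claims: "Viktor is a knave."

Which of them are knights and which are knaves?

Consider Viktor. Suppose Viktor is a knight.
Then no assignment of the remaining roles makes every statement match its speaker's type — contradiction.
So Viktor is a knave.
With that fixed, Ravi's statement is true, so Ravi is a knight.
Consider Leo. Suppose Leo is a knight.
Then no assignment of the remaining roles makes every statement match its speaker's type — contradiction.
So Leo is a knave.
With that fixed, Bob's statement is false, so Bob is a knave.
With that fixed, Keanu's statement is true, so Keanu is a knight.

Viktor: knave, Leo: knave, Keanu: knight, Bob: knave, Ravi: knight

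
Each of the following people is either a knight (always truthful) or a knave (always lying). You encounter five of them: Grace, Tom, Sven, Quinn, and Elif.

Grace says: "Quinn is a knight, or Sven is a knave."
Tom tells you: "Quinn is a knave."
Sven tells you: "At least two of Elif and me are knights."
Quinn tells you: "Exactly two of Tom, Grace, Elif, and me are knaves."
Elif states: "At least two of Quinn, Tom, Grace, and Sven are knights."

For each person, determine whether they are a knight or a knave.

Consider Grace. Suppose Grace is a knave.
Then no assignment of the remaining roles makes every statement match its speaker's type — contradiction.
So Grace is a knight.
Consider Tom. Suppose Tom is a knave.
Then no assignment of the remaining roles makes every statement match its speaker's type — contradiction.
So Tom is a knight.
With that fixed, Elif's statement is true, so Elif is a knight.
With that fixed, Quinn's statement is false, so Quinn is a knave.
Consider Sven. Suppose Sven is a knight.
Then Grace's statement comes out false, contradicting Grace being a knight.
So Sven is a knave.

Grace: knight, Tom: knight, Sven: knave, Quinn: knave, Elif: knight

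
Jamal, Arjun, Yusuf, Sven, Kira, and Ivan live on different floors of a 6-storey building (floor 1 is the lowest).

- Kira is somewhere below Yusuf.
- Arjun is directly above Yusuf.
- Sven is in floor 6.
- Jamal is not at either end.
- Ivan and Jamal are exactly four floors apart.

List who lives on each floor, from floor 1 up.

Ivan, Kira, Yusuf, Arjun, Jamal, Sven

From clue 1: Yusuf is in {2,3,4,5,6}.
From clues 1–2: Arjun is in {3,4,5,6}.
From clues 1–3: Sven → floor 6.
From clues 1–4: Arjun is in {3,4,5}.
From clues 1–5: Ivan → floor 1, Kira → floor 2, Yusuf → floor 3, Arjun → floor 4, Jamal → floor 5.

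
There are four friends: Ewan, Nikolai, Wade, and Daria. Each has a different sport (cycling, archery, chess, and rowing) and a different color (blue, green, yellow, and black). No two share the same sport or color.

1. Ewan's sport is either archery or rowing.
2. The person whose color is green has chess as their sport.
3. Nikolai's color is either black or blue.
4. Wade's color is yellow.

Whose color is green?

With clues 1–2, Ewan is impossible for the one with color green.
With clues 1–3, Nikolai is impossible for the one with color green.
With clues 1–4, Wade is impossible for the one with color green.
That leaves Daria.

Daria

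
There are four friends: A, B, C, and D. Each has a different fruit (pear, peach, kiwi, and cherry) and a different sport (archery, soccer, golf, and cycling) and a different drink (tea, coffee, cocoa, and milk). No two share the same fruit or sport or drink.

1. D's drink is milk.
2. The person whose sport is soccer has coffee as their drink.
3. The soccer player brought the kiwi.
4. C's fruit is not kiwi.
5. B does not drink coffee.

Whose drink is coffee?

Clue 1 rules out D for the one with drink coffee.
With clues 1–4, C is impossible for the one with drink coffee.
With clues 1–5, B is impossible for the one with drink coffee.
That leaves A.

A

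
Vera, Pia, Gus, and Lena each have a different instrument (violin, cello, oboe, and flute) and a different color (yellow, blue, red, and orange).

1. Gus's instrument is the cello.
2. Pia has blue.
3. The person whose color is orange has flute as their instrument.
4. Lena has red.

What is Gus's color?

yellow

With clues 1–2, blue is impossible for Gus's color.
With clues 1–3, orange is impossible for Gus's color.
With clues 1–4, red is impossible for Gus's color.
That leaves yellow.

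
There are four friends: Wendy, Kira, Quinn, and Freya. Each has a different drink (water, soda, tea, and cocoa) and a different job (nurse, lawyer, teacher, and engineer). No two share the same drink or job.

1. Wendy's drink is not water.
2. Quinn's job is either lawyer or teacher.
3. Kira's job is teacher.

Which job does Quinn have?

lawyer

With clues 1–2, engineer and nurse are impossible for Quinn's job.
With clues 1–3, teacher is impossible for Quinn's job.
That leaves lawyer.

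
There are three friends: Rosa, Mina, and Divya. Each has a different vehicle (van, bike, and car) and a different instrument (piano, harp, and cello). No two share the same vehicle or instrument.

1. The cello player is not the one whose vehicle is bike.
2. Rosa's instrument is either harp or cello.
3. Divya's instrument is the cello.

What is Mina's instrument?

With clues 1–3, cello and harp are impossible for Mina's instrument.
That leaves piano.

piano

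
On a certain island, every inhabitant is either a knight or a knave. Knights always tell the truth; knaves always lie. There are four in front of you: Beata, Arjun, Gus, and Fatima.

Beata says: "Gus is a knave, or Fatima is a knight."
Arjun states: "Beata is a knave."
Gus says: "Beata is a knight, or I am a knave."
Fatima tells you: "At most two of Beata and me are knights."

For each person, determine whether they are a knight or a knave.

Beata: knight, Arjun: knave, Gus: knight, Fatima: knight

Regardless of anyone's role, Fatima's statement is true, so Fatima is a knight.
With that fixed, Beata's statement is true, so Beata is a knight.
With that fixed, Arjun's statement is false, so Arjun is a knave.
With that fixed, Gus's statement is true, so Gus is a knight.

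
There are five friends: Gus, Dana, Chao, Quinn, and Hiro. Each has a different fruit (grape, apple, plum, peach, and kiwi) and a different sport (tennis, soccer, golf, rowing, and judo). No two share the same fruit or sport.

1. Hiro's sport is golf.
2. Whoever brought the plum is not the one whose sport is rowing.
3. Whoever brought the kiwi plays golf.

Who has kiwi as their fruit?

Hiro

With clues 1–3, Chao, Dana, Gus, and Quinn are impossible for the one with fruit kiwi.
That leaves Hiro.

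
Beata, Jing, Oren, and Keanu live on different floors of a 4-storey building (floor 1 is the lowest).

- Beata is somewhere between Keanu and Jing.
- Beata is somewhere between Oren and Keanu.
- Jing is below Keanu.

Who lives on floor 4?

With clue 1, Beata is ruled out for floor 4.
With clues 1–3, Jing and Oren are ruled out for floor 4.
So floor 4 is Keanu.

Keanu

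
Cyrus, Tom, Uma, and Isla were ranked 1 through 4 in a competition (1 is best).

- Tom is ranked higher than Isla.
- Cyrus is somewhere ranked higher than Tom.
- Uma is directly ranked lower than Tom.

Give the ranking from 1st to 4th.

Cyrus, Tom, Uma, Isla

From clue 1: Tom is in {1,2,3}.
From clues 1–2: Cyrus is in {1,2}.
From clues 1–3: Cyrus → rank 1, Tom → rank 2, Uma → rank 3, Isla → rank 4.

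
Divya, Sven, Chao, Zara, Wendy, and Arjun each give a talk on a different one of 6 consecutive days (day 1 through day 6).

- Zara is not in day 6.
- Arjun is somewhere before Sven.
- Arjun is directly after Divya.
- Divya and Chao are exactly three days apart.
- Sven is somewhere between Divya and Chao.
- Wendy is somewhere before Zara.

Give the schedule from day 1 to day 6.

Wendy, Zara, Divya, Arjun, Sven, Chao

From clue 1: Zara is in {1,2,3,4,5}.
From clues 1–2: Sven is in {2,3,4,5,6}.
From clues 1–3: Divya is in {1,2,3,4}.
From clues 1–5: Divya is in {1,2,3}.
From clues 1–6: Wendy → day 1, Zara → day 2, Divya → day 3, Arjun → day 4, Sven → day 5, Chao → day 6.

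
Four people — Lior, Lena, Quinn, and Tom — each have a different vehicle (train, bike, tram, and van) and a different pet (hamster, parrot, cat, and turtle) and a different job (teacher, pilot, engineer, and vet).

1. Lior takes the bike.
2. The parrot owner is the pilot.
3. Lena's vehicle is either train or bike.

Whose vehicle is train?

Lena

Clue 1 rules out Lior for the one with vehicle train.
With clues 1–3, Quinn and Tom are impossible for the one with vehicle train.
That leaves Lena.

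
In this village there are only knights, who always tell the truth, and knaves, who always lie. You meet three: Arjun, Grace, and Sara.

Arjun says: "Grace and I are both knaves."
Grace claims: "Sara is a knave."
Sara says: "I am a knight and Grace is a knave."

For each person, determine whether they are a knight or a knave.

Arjun: knave, Grace: knight, Sara: knave

Consider Arjun. Suppose Arjun is a knight.
Then Arjun's own statement would have to be true, but it can't be — contradiction.
So Arjun is a knave.
Consider Grace. Suppose Grace is a knave.
Then Arjun's statement comes out true, contradicting Arjun being a knave.
So Grace is a knight.
With that fixed, Sara's statement is false, so Sara is a knave.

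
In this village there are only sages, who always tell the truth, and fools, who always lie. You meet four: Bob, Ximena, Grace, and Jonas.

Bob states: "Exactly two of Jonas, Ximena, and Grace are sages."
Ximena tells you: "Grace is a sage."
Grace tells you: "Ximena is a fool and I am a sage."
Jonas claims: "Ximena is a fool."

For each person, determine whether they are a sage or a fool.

Consider Bob. Suppose Bob is a sage.
Then no assignment of the remaining roles makes every statement match its speaker's type — contradiction.
So Bob is a fool.
Consider Ximena. Suppose Ximena is a sage.
Then no assignment of the remaining roles makes every statement match its speaker's type — contradiction.
So Ximena is a fool.
With that fixed, Jonas's statement is true, so Jonas is a sage.
Consider Grace. Suppose Grace is a sage.
Then Bob's statement comes out true, contradicting Bob being a fool.
So Grace is a fool.

Bob: fool, Ximena: fool, Grace: fool, Jonas: sage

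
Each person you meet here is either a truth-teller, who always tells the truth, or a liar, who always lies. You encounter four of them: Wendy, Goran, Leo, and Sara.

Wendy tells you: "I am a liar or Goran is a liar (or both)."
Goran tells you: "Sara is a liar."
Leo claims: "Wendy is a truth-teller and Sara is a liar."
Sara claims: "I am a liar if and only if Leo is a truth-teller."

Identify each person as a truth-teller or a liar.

Consider Wendy. Suppose Wendy is a liar.
Then Wendy's own statement would have to be false, but it can't be — contradiction.
So Wendy is a truth-teller.
Consider Goran. Suppose Goran is a truth-teller.
Then Wendy's statement comes out false, contradicting Wendy being a truth-teller.
So Goran is a liar.
Consider Leo. Suppose Leo is a truth-teller.
Then whichever role Sara has, Sara's statement has the wrong truth value — contradiction.
So Leo is a liar.
Consider Sara. Suppose Sara is a liar.
Then Goran's statement comes out true, contradicting Goran being a liar.
So Sara is a truth-teller.

Wendy: truth-teller, Goran: liar, Leo: liar, Sara: truth-teller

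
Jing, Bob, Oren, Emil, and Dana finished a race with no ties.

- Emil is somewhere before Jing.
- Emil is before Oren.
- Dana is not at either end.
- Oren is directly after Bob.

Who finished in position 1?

Emil

With clue 1, Jing is ruled out for place 1.
With clues 1–2, Oren is ruled out for place 1.
With clues 1–3, Dana is ruled out for place 1.
With clues 1–4, Bob is ruled out for place 1.
So place 1 is Emil.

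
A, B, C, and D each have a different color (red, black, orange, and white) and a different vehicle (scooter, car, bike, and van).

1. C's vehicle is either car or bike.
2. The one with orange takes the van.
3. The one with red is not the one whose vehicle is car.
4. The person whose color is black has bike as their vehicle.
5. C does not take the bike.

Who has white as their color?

With clues 1–5, A, B, and D are impossible for the one with color white.
That leaves C.

C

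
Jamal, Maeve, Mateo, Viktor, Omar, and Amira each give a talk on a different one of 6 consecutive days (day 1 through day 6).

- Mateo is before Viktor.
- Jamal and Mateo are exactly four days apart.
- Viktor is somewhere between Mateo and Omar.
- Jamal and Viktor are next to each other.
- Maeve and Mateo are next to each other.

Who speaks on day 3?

With clues 1–2, Jamal and Mateo are ruled out for day 3.
With clues 1–4, Omar and Viktor are ruled out for day 3.
With clues 1–5, Maeve is ruled out for day 3.
So day 3 is Amira.

Amira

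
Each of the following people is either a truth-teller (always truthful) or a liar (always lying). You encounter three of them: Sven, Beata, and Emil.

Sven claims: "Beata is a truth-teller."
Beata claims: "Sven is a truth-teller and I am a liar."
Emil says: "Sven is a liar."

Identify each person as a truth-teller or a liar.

Sven: liar, Beata: liar, Emil: truth-teller

Consider Sven. Suppose Sven is a truth-teller.
Then whichever role Beata has, Beata's statement has the wrong truth value — contradiction.
So Sven is a liar.
With that fixed, Beata's statement is false, so Beata is a liar.
With that fixed, Emil's statement is true, so Emil is a truth-teller.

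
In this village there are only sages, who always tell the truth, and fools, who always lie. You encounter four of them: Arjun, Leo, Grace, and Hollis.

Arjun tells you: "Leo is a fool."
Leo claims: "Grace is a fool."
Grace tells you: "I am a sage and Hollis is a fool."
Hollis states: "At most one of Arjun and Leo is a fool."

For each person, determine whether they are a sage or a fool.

Arjun: fool, Leo: sage, Grace: fool, Hollis: sage

Consider Arjun. Suppose Arjun is a sage.
Then no assignment of the remaining roles makes every statement match its speaker's type — contradiction.
So Arjun is a fool.
Consider Leo. Suppose Leo is a fool.
Then Arjun's statement comes out true, contradicting Arjun being a fool.
So Leo is a sage.
With that fixed, Hollis's statement is true, so Hollis is a sage.
With that fixed, Grace's statement is false, so Grace is a fool.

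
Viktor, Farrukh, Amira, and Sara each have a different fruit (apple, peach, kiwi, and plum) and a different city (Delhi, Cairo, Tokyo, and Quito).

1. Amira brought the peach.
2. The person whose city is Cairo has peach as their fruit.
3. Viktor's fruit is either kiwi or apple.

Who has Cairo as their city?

Amira

With clues 1–2, Farrukh, Sara, and Viktor are impossible for the one with city Cairo.
That leaves Amira.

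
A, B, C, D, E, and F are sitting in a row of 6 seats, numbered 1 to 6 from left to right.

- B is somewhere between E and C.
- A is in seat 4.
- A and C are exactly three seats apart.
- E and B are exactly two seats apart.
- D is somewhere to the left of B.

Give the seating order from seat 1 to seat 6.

From clue 1: B is in {2,3,4,5}.
From clues 1–2: A → seat 4.
From clues 1–3: C → seat 1.
From clues 1–4: B → seat 3, E → seat 5.
From clues 1–5: D → seat 2, F → seat 6.

C, D, B, A, E, F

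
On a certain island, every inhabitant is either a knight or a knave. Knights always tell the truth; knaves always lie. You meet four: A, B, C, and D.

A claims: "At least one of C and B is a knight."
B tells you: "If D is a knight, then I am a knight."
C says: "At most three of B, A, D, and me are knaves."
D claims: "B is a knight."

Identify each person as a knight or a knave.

A: knight, B: knight, C: knight, D: knight

Consider A. Suppose A is a knave.
Then no assignment of the remaining roles makes every statement match its speaker's type — contradiction.
So A is a knight.
With that fixed, C's statement is true, so C is a knight.
Consider B. Suppose B is a knave.
Then no assignment of the remaining roles makes every statement match its speaker's type — contradiction.
So B is a knight.
With that fixed, D's statement is true, so D is a knight.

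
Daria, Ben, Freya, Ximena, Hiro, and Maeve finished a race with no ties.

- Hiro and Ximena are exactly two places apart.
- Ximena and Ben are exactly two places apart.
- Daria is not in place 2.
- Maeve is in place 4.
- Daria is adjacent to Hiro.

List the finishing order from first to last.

Ben, Freya, Ximena, Maeve, Hiro, Daria

From clues 1–2: Ximena is in {3,4}.
From clues 1–4: Freya → place 2, Ximena → place 3, Maeve → place 4, Daria → place 6.
From clues 1–5: Ben → place 1, Hiro → place 5.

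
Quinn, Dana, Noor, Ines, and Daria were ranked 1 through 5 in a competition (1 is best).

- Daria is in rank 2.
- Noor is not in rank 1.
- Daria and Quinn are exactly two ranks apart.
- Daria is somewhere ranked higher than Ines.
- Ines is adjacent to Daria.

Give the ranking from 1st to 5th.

Dana, Daria, Ines, Quinn, Noor

From clue 1: Daria → rank 2.
From clues 1–2: Noor is in {3,4,5}.
From clues 1–3: Quinn → rank 4.
From clues 1–4: Dana → rank 1.
From clues 1–5: Ines → rank 3, Noor → rank 5.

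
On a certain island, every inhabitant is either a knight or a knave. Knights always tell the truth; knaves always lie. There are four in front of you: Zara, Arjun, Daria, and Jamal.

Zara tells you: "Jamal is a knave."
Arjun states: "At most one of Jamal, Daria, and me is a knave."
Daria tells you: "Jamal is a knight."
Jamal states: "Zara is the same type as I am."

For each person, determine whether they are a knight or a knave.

Consider Zara. Suppose Zara is a knave.
Then whichever role Jamal has, Jamal's statement has the wrong truth value — contradiction.
So Zara is a knight.
Consider Arjun. Suppose Arjun is a knight.
Then no assignment of the remaining roles makes every statement match its speaker's type — contradiction.
So Arjun is a knave.
Consider Daria. Suppose Daria is a knight.
Then no assignment of the remaining roles makes every statement match its speaker's type — contradiction.
So Daria is a knave.
Consider Jamal. Suppose Jamal is a knight.
Then Zara's statement comes out false, contradicting Zara being a knight.
So Jamal is a knave.

Zara: knight, Arjun: knave, Daria: knave, Jamal: knave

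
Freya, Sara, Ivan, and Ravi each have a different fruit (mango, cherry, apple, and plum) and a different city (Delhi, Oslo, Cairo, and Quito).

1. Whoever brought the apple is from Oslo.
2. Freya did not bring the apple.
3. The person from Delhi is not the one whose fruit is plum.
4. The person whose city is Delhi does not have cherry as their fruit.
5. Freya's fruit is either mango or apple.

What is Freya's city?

With clues 1–2, Oslo is impossible for Freya's city.
With clues 1–5, Cairo and Quito are impossible for Freya's city.
That leaves Delhi.

Delhi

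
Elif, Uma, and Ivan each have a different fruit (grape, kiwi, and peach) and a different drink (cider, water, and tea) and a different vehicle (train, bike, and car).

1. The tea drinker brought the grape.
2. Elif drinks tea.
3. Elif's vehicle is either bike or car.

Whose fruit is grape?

With clues 1–2, Ivan and Uma are impossible for the one with fruit grape.
That leaves Elif.

Elif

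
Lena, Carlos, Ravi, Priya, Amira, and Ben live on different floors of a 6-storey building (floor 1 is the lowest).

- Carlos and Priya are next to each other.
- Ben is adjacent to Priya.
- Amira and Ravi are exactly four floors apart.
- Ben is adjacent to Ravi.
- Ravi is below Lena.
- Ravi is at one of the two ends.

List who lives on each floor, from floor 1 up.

Ravi, Ben, Priya, Carlos, Amira, Lena

From clues 1–2: Priya is in {2,3,4,5}.
From clues 1–3: Lena is in {1,6}.
From clues 1–5: Priya → floor 3, Lena → floor 6.
From clues 1–6: Ravi → floor 1, Ben → floor 2, Carlos → floor 4, Amira → floor 5.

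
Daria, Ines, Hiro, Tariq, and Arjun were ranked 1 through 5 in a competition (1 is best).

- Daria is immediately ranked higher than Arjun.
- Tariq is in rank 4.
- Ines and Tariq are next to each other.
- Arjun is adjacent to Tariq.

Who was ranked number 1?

Hiro

With clue 1, Arjun is ruled out for rank 1.
With clues 1–2, Tariq is ruled out for rank 1.
With clues 1–3, Ines is ruled out for rank 1.
With clues 1–4, Daria is ruled out for rank 1.
So rank 1 is Hiro.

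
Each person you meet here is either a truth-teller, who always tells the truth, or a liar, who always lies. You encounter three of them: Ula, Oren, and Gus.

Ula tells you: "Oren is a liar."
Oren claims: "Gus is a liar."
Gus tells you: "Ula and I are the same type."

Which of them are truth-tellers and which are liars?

Consider Ula. Suppose Ula is a liar.
Then whichever role Gus has, Gus's statement has the wrong truth value — contradiction.
So Ula is a truth-teller.
Consider Oren. Suppose Oren is a truth-teller.
Then Ula's statement comes out false, contradicting Ula being a truth-teller.
So Oren is a liar.
Consider Gus. Suppose Gus is a liar.
Then Oren's statement comes out true, contradicting Oren being a liar.
So Gus is a truth-teller.

Ula: truth-teller, Oren: liar, Gus: truth-teller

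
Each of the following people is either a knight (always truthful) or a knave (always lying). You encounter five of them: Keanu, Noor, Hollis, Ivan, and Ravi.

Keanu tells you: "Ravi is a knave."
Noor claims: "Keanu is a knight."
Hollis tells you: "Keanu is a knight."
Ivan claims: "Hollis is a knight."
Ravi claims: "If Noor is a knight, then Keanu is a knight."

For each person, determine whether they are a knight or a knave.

Consider Keanu. Suppose Keanu is a knight.
Then no assignment of the remaining roles makes every statement match its speaker's type — contradiction.
So Keanu is a knave.
With that fixed, Noor's statement is false, so Noor is a knave.
With that fixed, Hollis's statement is false, so Hollis is a knave.
With that fixed, Ivan's statement is false, so Ivan is a knave.
With that fixed, Ravi's statement is true, so Ravi is a knight.

Keanu: knave, Noor: knave, Hollis: knave, Ivan: knave, Ravi: knight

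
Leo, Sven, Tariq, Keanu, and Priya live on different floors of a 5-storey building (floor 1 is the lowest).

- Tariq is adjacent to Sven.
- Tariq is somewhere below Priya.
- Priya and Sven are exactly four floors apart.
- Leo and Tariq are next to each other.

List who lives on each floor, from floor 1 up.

Sven, Tariq, Leo, Keanu, Priya

From clues 1–2: Priya is in {3,4,5}.
From clues 1–3: Sven → floor 1, Tariq → floor 2, Priya → floor 5.
From clues 1–4: Leo → floor 3, Keanu → floor 4.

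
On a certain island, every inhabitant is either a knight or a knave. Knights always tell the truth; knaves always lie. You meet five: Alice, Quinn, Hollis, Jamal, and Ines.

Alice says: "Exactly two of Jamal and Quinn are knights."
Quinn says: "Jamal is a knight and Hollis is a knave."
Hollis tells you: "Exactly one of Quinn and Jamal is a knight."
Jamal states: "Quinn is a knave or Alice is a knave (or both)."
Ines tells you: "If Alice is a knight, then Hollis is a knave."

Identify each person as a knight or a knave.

Consider Alice. Suppose Alice is a knight.
Then no assignment of the remaining roles makes every statement match its speaker's type — contradiction.
So Alice is a knave.
With that fixed, Jamal's statement is true, so Jamal is a knight.
With that fixed, Ines's statement is true, so Ines is a knight.
Consider Quinn. Suppose Quinn is a knight.
Then Alice's statement comes out true, contradicting Alice being a knave.
So Quinn is a knave.
With that fixed, Hollis's statement is true, so Hollis is a knight.

Alice: knave, Quinn: knave, Hollis: knight, Jamal: knight, Ines: knight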